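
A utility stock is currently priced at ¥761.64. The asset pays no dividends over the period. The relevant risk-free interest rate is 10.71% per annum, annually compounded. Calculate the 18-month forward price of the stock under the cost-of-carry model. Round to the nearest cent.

F = S · (1+r)^T
= 761.64 × 1.164878
F = ¥887.22

¥887.22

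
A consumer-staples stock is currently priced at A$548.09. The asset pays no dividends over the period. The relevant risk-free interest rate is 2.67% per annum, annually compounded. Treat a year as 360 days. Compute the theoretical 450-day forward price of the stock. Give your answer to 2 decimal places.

F = S · (1+r)^T
= 548.09 × 1.033486
F = A$566.44

A$566.44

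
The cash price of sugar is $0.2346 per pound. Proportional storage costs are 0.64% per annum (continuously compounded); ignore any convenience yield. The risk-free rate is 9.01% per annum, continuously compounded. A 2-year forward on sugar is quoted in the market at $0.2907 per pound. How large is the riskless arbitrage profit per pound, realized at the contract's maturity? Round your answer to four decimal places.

Fair forward: F* = S·e^(carry·T), with carry = (r + u) = 0.0901 + 0.0064 = 0.0965
F* = 0.2346 · e^(0.0965 × 2) = 0.2346 · e^0.193000 = 0.2346 × 1.212883 = $0.2845
Market $0.2907 > fair $0.2845: forward overpriced → cash-and-carry (buy spot, short the forward).
At maturity, profit = |F_mkt − F*| = |0.2907 − 0.2845| = $0.0062 per pound

$0.0062 per pound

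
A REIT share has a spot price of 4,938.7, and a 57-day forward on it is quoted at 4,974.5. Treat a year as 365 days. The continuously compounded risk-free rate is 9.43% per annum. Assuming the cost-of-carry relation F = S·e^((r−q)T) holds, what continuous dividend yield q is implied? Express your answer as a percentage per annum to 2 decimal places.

4.80%

From F = S·e^((r−q)T): (r − q) = ln(F/S)/T
ln(4974.5/4938.7) = ln(1.007249) = 0.007223
(r − q) = 0.007223 / (57/365) = 0.046253
q = r − ln(F/S)/T = 0.0943 − 0.046253 = 0.048047
q = 4.80%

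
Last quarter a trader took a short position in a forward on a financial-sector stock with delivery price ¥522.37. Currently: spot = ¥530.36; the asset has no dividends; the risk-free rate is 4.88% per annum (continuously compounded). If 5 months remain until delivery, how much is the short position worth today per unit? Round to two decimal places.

Current fair forward for the remaining 5 months: F = S·e^(r·T), r = 0.0488
F = 530.36 · e^(0.0488 × 5/12) = 530.36 × 1.020541 = 541.2541
Value of long forward = (F − K)·e^(−rT) = (541.2541 − 522.37) · e^(−0.0488·5/12)
= 18.8841 × 0.979872 = 18.50
Short position value = −(long value) = -¥18.50

-¥18.50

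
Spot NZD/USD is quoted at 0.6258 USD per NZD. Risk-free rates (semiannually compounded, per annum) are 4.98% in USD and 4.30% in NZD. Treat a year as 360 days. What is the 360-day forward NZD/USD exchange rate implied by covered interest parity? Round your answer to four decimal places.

By covered interest parity, F = S · (1+r_USD/2)^(2T) / (1+r_NZD/2)^(2T)
= 0.6258 × 1.050420 / 1.043462 = 0.6258 × 1.006668
F = 0.6300 USD per NZD

0.6300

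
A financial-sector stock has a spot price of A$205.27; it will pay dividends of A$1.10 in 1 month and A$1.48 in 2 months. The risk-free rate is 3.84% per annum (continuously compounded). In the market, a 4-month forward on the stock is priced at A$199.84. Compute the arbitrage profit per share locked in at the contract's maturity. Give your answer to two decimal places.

A$5.47 per share

PV(dividends) I = 1.10·e^(−0.0384·1/12) + 1.48·e^(−0.0384·2/12) = 2.5670
Fair forward F* = (S − I)·e^(rT) = (205.27 − 2.5670)·e^0.012800 = 202.7030 × 1.012882 = 205.3142
Market A$199.84 < fair 205.3142: forward underpriced → reverse cash-and-carry (short the stock, invest proceeds at r, pay the dividends, go long the forward).
Profit at T = |F_mkt − F*| = |199.84 − 205.3142| = A$5.47 per share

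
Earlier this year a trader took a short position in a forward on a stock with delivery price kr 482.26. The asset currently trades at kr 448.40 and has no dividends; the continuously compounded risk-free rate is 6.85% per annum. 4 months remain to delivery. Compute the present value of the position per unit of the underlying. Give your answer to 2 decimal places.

kr 22.97

Current fair forward for the remaining 4 months: F = S·e^(r·T), r = 0.0685
F = 448.40 · e^(0.0685 × 4/12) = 448.40 × 1.023096 = 458.7562
Value of long forward = (F − K)·e^(−rT) = (458.7562 − 482.26) · e^(−0.0685·4/12)
= -23.5038 × 0.977425 = -22.97
Short position value = −(long value) = kr 22.97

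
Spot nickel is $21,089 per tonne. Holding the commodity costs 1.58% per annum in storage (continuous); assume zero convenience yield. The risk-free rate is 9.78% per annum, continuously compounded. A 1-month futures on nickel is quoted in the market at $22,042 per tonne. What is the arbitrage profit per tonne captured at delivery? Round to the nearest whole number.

Fair futures: F* = S·e^(carry·T), with carry = (r + u) = 0.0978 + 0.0158 = 0.1136
F* = 21089 · e^(0.1136 × 1/12) = 21089 · e^0.009467 = 21089 × 1.009512 = $21289.5986
Market $22042 > fair $21289.5986: forward overpriced → cash-and-carry (buy spot, short the forward).
At maturity, profit = |F_mkt − F*| = |22042 − 21289.5986| = $752 per tonne

$752 per tonne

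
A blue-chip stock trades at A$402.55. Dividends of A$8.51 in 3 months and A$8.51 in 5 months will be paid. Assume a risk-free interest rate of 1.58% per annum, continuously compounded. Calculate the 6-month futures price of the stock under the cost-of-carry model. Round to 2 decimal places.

PV(dividends) I = 8.51·e^(−0.0158·3/12) + 8.51·e^(−0.0158·5/12)
I = 8.4765 + 8.4542 = 16.9307
F = (S − I)·e^(rT) = (402.55 − 16.9307) · e^(0.0158·6/12)
= 385.6193 · e^0.007900 = 385.6193 × 1.007931 = A$388.68

A$388.68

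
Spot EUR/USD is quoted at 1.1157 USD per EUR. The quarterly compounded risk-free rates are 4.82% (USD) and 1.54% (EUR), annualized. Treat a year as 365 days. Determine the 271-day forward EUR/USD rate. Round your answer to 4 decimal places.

By covered interest parity, F = S · (1+r_USD/4)^(4T) / (1+r_EUR/4)^(4T)
= 1.1157 × 1.036213 / 1.011477 = 1.1157 × 1.024455
F = 1.1430 USD per EUR

1.1430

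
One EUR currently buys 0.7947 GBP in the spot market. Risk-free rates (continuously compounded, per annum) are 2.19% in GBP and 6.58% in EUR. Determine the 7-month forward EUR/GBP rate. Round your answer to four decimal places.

0.7746

F = S·e^((r_GBP − r_EUR)T) = 0.7947 · e^((0.0219 − 0.0658) × 7/12)
= 0.7947 · e^-0.025608 = 0.7947 × 0.974717
F = 0.7746 GBP per EUR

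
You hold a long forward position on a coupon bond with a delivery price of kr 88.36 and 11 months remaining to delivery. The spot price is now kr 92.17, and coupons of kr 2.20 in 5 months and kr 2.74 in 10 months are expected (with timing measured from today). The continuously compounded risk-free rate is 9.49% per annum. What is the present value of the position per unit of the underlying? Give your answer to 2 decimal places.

PV(remaining coupons) I = 2.20·e^(−0.0949·5/12) + 2.74·e^(−0.0949·10/12) = 4.6464
Current forward F = (S − I)·e^(rT) = (92.17 − 4.6464)·e^(0.0949·11/12) = 87.5236 × 1.090888 = 95.4784
Value (long) = (F − K)·e^(−rT) = (95.4784 − 88.36) × 0.916685 = 6.5253
Value = kr 6.53

kr 6.53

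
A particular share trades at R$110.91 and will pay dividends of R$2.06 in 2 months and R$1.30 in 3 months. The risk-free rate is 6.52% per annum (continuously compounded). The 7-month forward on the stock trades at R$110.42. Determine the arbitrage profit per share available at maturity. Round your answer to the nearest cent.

R$1.34 per share

PV(dividends) I = 2.06·e^(−0.0652·2/12) + 1.30·e^(−0.0652·3/12) = 3.3167
Fair forward F* = (S − I)·e^(rT) = (110.91 − 3.3167)·e^0.038033 = 107.5933 × 1.038766 = 111.7643
Market R$110.42 < fair 111.7643: forward underpriced → reverse cash-and-carry (short the stock, invest proceeds at r, pay the dividends, go long the forward).
Profit at T = |F_mkt − F*| = |110.42 − 111.7643| = R$1.34 per share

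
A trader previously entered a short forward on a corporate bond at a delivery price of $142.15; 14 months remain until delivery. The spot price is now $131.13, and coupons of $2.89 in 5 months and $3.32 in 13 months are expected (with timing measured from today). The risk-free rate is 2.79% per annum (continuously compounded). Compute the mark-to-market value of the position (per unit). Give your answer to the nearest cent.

PV(remaining coupons) I = 2.89·e^(−0.0279·5/12) + 3.32·e^(−0.0279·13/12) = 6.0778
Current forward F = (S − I)·e^(rT) = (131.13 − 6.0778)·e^(0.0279·14/12) = 125.0522 × 1.033086 = 129.1897
Value (long) = (F − K)·e^(−rT) = (129.1897 − 142.15) × 0.967974 = -12.5452
Short position value = −(long value) = $12.55

$12.55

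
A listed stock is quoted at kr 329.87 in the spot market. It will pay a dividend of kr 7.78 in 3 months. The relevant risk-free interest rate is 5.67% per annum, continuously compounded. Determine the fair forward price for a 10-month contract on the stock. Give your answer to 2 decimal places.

PV(dividends) I = 7.78·e^(−0.0567·3/12)
I = 7.6705
F = (S − I)·e^(rT) = (329.87 − 7.6705) · e^(0.0567·10/12)
= 322.1995 · e^0.047250 = 322.1995 × 1.048384 = kr 337.79

kr 337.79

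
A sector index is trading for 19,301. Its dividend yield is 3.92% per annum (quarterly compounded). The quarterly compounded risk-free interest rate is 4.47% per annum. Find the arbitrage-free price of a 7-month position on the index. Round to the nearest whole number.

F = S · (1+r/4)^(4T) / (1+q/4)^(4T)
= 19301 × 1.026269 / 1.023016 = 19301 × 1.003180
F = 19,362

19,362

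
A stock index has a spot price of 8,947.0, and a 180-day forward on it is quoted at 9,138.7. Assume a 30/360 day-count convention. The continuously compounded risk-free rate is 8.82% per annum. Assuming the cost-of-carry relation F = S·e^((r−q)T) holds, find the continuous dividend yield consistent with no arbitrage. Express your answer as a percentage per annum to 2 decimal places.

4.58%

From F = S·e^((r−q)T): (r − q) = ln(F/S)/T
ln(9138.7/8947.0) = ln(1.021426) = 0.021200
(r − q) = 0.021200 / (180/360) = 0.042400
q = r − ln(F/S)/T = 0.0882 − 0.042400 = 0.045800
q = 4.58%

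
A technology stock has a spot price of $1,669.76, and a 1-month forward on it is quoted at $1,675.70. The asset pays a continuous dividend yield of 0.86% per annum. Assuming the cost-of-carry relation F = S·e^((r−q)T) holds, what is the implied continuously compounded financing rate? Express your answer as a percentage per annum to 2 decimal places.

5.12%

From F = S·e^((r−q)T): (r − q) = ln(F/S)/T
ln(1675.70/1669.76) = ln(1.003557) = 0.003551
(r − q) = 0.003551 / (1/12) = 0.042612
r = ln(F/S)/T + q = 0.042612 + 0.0086 = 0.051212
r = 5.12%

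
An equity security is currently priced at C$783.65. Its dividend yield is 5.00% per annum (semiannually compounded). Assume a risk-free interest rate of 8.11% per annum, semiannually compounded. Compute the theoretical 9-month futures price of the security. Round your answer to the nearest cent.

C$801.55

F = S · (1+r/2)^(2T) / (1+q/2)^(2T)
= 783.65 × 1.061438 / 1.037733 = 783.65 × 1.022843
F = C$801.55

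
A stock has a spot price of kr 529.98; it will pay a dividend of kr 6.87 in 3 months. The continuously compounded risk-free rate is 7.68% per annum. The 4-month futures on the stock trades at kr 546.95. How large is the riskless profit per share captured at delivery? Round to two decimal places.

kr 10.14 per share

PV(dividends) I = 6.87·e^(−0.0768·3/12) = 6.7394
Fair futures F* = (S − I)·e^(rT) = (529.98 − 6.7394)·e^0.025600 = 523.2406 × 1.025930 = 536.8082
Market kr 546.95 > fair 536.8082: forward overpriced → cash-and-carry (borrow at r, buy the stock and collect the dividends, short the forward).
Profit at T = |F_mkt − F*| = |546.95 − 536.8082| = kr 10.14 per share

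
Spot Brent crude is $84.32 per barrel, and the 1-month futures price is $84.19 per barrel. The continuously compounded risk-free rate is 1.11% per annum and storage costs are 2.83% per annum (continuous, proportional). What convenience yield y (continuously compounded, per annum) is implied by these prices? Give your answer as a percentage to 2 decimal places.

5.79%

F = S·e^((r+u−y)T) ⇒ (r+u−y) = ln(F/S)/T
ln(84.19/84.32) = -0.001543; /T ⇒ -0.018516
y = r + u − ln(F/S)/T = 0.0111 + 0.0283 + 0.018516 = 0.057916
y = 5.79%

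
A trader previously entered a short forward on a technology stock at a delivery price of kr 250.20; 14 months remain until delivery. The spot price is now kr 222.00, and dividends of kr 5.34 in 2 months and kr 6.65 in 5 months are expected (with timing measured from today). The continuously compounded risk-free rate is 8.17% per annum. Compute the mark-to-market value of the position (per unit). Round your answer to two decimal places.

PV(remaining dividends) I = 5.34·e^(−0.0817·2/12) + 6.65·e^(−0.0817·5/12) = 11.6952
Current forward F = (S − I)·e^(rT) = (222.00 − 11.6952)·e^(0.0817·14/12) = 210.3048 × 1.100007 = 231.3368
Value (long) = (F − K)·e^(−rT) = (231.3368 − 250.20) × 0.909085 = -17.1483
Short position value = −(long value) = kr 17.15

kr 17.15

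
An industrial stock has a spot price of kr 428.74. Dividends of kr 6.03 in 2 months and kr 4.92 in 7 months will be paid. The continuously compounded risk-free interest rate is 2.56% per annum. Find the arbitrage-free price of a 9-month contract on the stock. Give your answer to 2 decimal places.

PV(dividends) I = 6.03·e^(−0.0256·2/12) + 4.92·e^(−0.0256·7/12)
I = 6.0043 + 4.8471 = 10.8514
F = (S − I)·e^(rT) = (428.74 − 10.8514) · e^(0.0256·9/12)
= 417.8886 · e^0.019200 = 417.8886 × 1.019386 = kr 425.99

kr 425.99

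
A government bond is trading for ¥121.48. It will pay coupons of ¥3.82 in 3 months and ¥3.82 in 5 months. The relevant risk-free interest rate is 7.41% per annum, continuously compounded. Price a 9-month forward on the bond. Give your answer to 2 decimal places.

¥120.54

PV(coupons) I = 3.82·e^(−0.0741·3/12) + 3.82·e^(−0.0741·5/12)
I = 3.7499 + 3.7039 = 7.4538
F = (S − I)·e^(rT) = (121.48 − 7.4538) · e^(0.0741·9/12)
= 114.0262 · e^0.055575 = 114.0262 × 1.057148 = ¥120.54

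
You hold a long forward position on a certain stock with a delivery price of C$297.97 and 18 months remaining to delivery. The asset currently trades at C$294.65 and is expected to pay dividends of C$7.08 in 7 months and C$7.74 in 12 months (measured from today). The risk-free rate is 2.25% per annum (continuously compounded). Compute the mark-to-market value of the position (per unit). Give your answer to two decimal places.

-C$7.99

PV(remaining dividends) I = 7.08·e^(−0.0225·7/12) + 7.74·e^(−0.0225·12/12) = 14.5555
Current forward F = (S − I)·e^(rT) = (294.65 − 14.5555)·e^(0.0225·18/12) = 280.0945 × 1.034326 = 289.7090
Value (long) = (F − K)·e^(−rT) = (289.7090 − 297.97) × 0.966813 = -7.9868
Value = -C$7.99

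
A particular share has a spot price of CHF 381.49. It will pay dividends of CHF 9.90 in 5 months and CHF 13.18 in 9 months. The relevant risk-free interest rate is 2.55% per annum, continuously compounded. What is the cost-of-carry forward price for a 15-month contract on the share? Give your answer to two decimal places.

PV(dividends) I = 9.90·e^(−0.0255·5/12) + 13.18·e^(−0.0255·9/12)
I = 9.7954 + 12.9303 = 22.7257
F = (S − I)·e^(rT) = (381.49 − 22.7257) · e^(0.0255·15/12)
= 358.7643 · e^0.031875 = 358.7643 × 1.032388 = CHF 370.38

CHF 370.38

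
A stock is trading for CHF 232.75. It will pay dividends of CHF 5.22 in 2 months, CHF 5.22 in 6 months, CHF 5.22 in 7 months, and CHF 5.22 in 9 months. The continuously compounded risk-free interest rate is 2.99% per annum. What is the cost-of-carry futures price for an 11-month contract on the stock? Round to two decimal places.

PV(dividends) I = 5.22·e^(−0.0299·2/12) + 5.22·e^(−0.0299·6/12) + 5.22·e^(−0.0299·7/12) + 5.22·e^(−0.0299·9/12)
I = 5.1941 + 5.1425 + 5.1297 + 5.1042 = 20.5705
F = (S − I)·e^(rT) = (232.75 − 20.5705) · e^(0.0299·11/12)
= 212.1795 · e^0.027408 = 212.1795 × 1.027787 = CHF 218.08

CHF 218.08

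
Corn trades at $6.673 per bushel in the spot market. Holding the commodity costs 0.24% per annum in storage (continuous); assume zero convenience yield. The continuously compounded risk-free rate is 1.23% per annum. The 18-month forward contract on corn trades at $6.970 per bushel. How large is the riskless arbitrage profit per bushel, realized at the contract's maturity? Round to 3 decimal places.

$0.148 per bushel

Fair forward: F* = S·e^(carry·T), with carry = (r + u) = 0.0123 + 0.0024 = 0.0147
F* = 6.673 · e^(0.0147 × 18/12) = 6.673 · e^0.022050 = 6.673 × 1.022295 = $6.8218
Market $6.970 > fair $6.8218: forward overpriced → cash-and-carry (buy spot, short the forward).
At maturity, profit = |F_mkt − F*| = |6.970 − 6.8218| = $0.148 per bushel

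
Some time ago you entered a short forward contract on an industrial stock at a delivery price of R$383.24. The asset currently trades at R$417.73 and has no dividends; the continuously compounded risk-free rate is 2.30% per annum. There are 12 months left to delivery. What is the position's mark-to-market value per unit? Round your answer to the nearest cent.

Current fair forward for the remaining 12 months: F = S·e^(r·T), r = 0.0230
F = 417.73 · e^(0.0230 × 12/12) = 417.73 × 1.023267 = 427.4493
Value of long forward = (F − K)·e^(−rT) = (427.4493 − 383.24) · e^(−0.0230·12/12)
= 44.2093 × 0.977262 = 43.20
Short position value = −(long value) = -R$43.20

-R$43.20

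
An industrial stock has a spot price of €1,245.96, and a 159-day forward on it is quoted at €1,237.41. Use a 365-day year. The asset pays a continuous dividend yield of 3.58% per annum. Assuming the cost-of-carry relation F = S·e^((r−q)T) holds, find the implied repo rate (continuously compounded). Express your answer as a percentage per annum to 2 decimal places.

From F = S·e^((r−q)T): (r − q) = ln(F/S)/T
ln(1237.41/1245.96) = ln(0.993138) = -0.006886
(r − q) = -0.006886 / (159/365) = -0.015807
r = ln(F/S)/T + q = -0.015807 + 0.0358 = 0.019993
r = 2.00%

2.00%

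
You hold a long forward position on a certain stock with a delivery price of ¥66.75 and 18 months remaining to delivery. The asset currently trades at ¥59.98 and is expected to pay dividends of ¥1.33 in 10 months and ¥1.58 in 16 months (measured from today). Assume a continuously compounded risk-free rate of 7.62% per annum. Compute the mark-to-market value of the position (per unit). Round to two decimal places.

-¥2.24

PV(remaining dividends) I = 1.33·e^(−0.0762·10/12) + 1.58·e^(−0.0762·16/12) = 2.6755
Current forward F = (S − I)·e^(rT) = (59.98 − 2.6755)·e^(0.0762·18/12) = 57.3045 × 1.121088 = 64.2434
Value (long) = (F − K)·e^(−rT) = (64.2434 − 66.75) × 0.891990 = -2.2359
Value = -¥2.24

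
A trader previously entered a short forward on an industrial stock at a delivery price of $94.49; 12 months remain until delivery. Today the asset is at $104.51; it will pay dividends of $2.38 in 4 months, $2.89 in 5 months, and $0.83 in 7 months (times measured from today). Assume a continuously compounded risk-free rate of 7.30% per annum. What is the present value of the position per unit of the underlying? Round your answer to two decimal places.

-$10.75

PV(remaining dividends) I = 2.38·e^(−0.0730·4/12) + 2.89·e^(−0.0730·5/12) + 0.83·e^(−0.0730·7/12) = 5.9216
Current forward F = (S − I)·e^(rT) = (104.51 − 5.9216)·e^(0.0730·12/12) = 98.5884 × 1.075731 = 106.0546
Value (long) = (F − K)·e^(−rT) = (106.0546 − 94.49) × 0.929601 = 10.7505
Short position value = −(long value) = -$10.75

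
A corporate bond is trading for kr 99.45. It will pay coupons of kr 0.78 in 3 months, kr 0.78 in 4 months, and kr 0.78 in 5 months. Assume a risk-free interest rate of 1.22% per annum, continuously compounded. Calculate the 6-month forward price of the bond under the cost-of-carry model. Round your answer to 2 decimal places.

kr 97.71

PV(coupons) I = 0.78·e^(−0.0122·3/12) + 0.78·e^(−0.0122·4/12) + 0.78·e^(−0.0122·5/12)
I = 0.7776 + 0.7768 + 0.7760 = 2.3304
F = (S − I)·e^(rT) = (99.45 − 2.3304) · e^(0.0122·6/12)
= 97.1196 · e^0.006100 = 97.1196 × 1.006119 = kr 97.71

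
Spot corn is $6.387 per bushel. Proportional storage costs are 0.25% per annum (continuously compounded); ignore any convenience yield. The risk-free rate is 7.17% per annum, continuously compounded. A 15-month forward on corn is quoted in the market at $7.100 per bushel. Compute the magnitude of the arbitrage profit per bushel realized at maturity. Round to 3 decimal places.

$0.092 per bushel

Fair forward: F* = S·e^(carry·T), with carry = (r + u) = 0.0717 + 0.0025 = 0.0742
F* = 6.387 · e^(0.0742 × 15/12) = 6.387 · e^0.092750 = 6.387 × 1.097187 = $7.0077
Market $7.100 > fair $7.0077: forward overpriced → cash-and-carry (buy spot, short the forward).
At maturity, profit = |F_mkt − F*| = |7.100 − 7.0077| = $0.092 per bushel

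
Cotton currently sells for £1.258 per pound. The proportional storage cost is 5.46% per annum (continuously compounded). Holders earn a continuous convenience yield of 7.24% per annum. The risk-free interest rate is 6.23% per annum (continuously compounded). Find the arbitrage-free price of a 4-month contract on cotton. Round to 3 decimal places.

Net carry = r + u − y = 0.0623 + 0.0546 − 0.0724 = 0.0445
F = S·e^((r+u−y)T) = 1.258 · e^(0.0445 × 4/12) = 1.258 · e^0.014833
= 1.258 × 1.014944 = £1.277 per pound

£1.277 per pound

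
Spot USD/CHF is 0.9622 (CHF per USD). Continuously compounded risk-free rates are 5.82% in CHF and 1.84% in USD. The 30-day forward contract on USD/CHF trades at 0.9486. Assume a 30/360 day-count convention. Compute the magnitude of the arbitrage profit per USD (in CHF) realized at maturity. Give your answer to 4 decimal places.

Fair forward: F* = S·e^(carry·T), with carry = (r_CHF − r_USD) = 0.0582 − 0.0184 = 0.0398
F* = 0.9622 · e^(0.0398 × 30/360) = 0.9622 · e^0.003317 = 0.9622 × 1.003323 = 0.9654
Market 0.9486 < fair 0.9654: forward underpriced → reverse cash-and-carry (short spot, go long the forward).
At maturity, profit = |F_mkt − F*| = |0.9486 − 0.9654| = 0.0168 per USD (in CHF)

0.0168 per USD (in CHF)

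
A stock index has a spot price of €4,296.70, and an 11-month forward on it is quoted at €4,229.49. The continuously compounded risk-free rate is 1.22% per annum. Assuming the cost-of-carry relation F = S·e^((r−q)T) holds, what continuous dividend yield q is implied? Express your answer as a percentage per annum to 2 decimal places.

From F = S·e^((r−q)T): (r − q) = ln(F/S)/T
ln(4229.49/4296.70) = ln(0.984358) = -0.015766
(r − q) = -0.015766 / (11/12) = -0.017199
q = r − ln(F/S)/T = 0.0122 + 0.017199 = 0.029399
q = 2.94%

2.94%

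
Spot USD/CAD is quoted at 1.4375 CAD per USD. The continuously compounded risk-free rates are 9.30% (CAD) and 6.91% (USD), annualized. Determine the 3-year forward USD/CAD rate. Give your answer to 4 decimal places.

1.5444

F = S·e^((r_CAD − r_USD)T) = 1.4375 · e^((0.0930 − 0.0691) × 3)
= 1.4375 · e^0.071700 = 1.4375 × 1.074333
F = 1.5444 CAD per USD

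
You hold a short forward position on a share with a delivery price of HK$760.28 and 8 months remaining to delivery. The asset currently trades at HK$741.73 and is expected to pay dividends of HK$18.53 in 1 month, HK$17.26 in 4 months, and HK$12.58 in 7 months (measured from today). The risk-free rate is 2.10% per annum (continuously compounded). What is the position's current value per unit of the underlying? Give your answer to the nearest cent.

HK$56.04

PV(remaining dividends) I = 18.53·e^(−0.0210·1/12) + 17.26·e^(−0.0210·4/12) + 12.58·e^(−0.0210·7/12) = 48.0640
Current forward F = (S − I)·e^(rT) = (741.73 − 48.0640)·e^(0.0210·8/12) = 693.6660 × 1.014098 = 703.4453
Value (long) = (F − K)·e^(−rT) = (703.4453 − 760.28) × 0.986098 = -56.0446
Short position value = −(long value) = HK$56.04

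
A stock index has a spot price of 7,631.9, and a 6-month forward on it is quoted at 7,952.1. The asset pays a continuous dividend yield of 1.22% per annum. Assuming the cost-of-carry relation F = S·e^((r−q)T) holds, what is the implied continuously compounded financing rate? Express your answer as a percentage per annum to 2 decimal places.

From F = S·e^((r−q)T): (r − q) = ln(F/S)/T
ln(7952.1/7631.9) = ln(1.041955) = 0.041099
(r − q) = 0.041099 / (6/12) = 0.082198
r = ln(F/S)/T + q = 0.082198 + 0.0122 = 0.094398
r = 9.44%

9.44%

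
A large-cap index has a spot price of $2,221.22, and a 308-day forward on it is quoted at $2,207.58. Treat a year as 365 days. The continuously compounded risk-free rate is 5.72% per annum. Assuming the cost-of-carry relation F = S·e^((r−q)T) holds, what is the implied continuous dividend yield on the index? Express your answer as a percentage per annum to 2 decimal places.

From F = S·e^((r−q)T): (r − q) = ln(F/S)/T
ln(2207.58/2221.22) = ln(0.993859) = -0.006160
(r − q) = -0.006160 / (308/365) = -0.007300
q = r − ln(F/S)/T = 0.0572 + 0.007300 = 0.064500
q = 6.45%

6.45%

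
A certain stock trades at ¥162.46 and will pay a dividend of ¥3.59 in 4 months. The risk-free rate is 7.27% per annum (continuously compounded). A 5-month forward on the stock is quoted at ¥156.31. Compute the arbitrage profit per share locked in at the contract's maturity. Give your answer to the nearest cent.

¥7.53 per share

PV(dividends) I = 3.59·e^(−0.0727·4/12) = 3.5040
Fair forward F* = (S − I)·e^(rT) = (162.46 − 3.5040)·e^0.030292 = 158.9560 × 1.030755 = 163.8447
Market ¥156.31 < fair 163.8447: forward underpriced → reverse cash-and-carry (short the stock, invest proceeds at r, pay the dividends, go long the forward).
Profit at T = |F_mkt − F*| = |156.31 − 163.8447| = ¥7.53 per share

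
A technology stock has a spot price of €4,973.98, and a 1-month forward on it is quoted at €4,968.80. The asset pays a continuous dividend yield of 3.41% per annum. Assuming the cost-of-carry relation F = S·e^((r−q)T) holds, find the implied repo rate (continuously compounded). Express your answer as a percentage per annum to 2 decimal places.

2.16%

From F = S·e^((r−q)T): (r − q) = ln(F/S)/T
ln(4968.80/4973.98) = ln(0.998959) = -0.001042
(r − q) = -0.001042 / (1/12) = -0.012504
r = ln(F/S)/T + q = -0.012504 + 0.0341 = 0.021596
r = 2.16%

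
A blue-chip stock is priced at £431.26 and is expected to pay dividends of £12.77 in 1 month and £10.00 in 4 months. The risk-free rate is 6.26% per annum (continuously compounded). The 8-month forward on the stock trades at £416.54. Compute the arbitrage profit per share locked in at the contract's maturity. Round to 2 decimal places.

£9.64 per share

PV(dividends) I = 12.77·e^(−0.0626·1/12) + 10.00·e^(−0.0626·4/12) = 22.4971
Fair forward F* = (S − I)·e^(rT) = (431.26 − 22.4971)·e^0.041733 = 408.7629 × 1.042616 = 426.1827
Market £416.54 < fair 426.1827: forward underpriced → reverse cash-and-carry (short the stock, invest proceeds at r, pay the dividends, go long the forward).
Profit at T = |F_mkt − F*| = |416.54 − 426.1827| = £9.64 per share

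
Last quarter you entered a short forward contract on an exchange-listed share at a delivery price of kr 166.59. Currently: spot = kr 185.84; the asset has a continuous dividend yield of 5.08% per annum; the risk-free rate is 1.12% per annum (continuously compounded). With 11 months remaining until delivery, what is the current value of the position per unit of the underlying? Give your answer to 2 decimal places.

-kr 12.50

Current fair forward for the remaining 11 months: F = S·e^((r − q)·T), (r − q) = 0.0112 − 0.0508 = -0.0396
F = 185.84 · e^(-0.0396 × 11/12) = 185.84 × 0.964351 = 179.2150
Value of long forward = (F − K)·e^(−rT) = (179.2150 − 166.59) · e^(−0.0112·11/12)
= 12.6250 × 0.989786 = 12.50
Short position value = −(long value) = -kr 12.50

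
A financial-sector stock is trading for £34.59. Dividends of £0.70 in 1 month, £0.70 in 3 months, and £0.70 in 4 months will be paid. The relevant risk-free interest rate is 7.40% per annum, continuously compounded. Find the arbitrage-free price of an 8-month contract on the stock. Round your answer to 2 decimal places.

PV(dividends) I = 0.70·e^(−0.0740·1/12) + 0.70·e^(−0.0740·3/12) + 0.70·e^(−0.0740·4/12)
I = 0.6957 + 0.6872 + 0.6829 = 2.0658
F = (S − I)·e^(rT) = (34.59 − 2.0658) · e^(0.0740·8/12)
= 32.5242 · e^0.049333 = 32.5242 × 1.050570 = £34.17

£34.17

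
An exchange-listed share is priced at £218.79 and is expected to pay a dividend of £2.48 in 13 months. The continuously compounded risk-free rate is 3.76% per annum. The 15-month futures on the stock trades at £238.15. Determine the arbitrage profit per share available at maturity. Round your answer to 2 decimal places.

£11.33 per share

PV(dividends) I = 2.48·e^(−0.0376·13/12) = 2.3810
Fair futures F* = (S − I)·e^(rT) = (218.79 − 2.3810)·e^0.047000 = 216.4090 × 1.048122 = 226.8230
Market £238.15 > fair 226.8230: forward overpriced → cash-and-carry (borrow at r, buy the stock and collect the dividends, short the forward).
Profit at T = |F_mkt − F*| = |238.15 − 226.8230| = £11.33 per share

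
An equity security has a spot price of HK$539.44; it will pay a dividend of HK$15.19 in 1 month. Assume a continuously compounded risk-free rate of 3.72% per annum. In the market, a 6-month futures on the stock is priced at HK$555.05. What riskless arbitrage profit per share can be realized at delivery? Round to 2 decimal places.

PV(dividends) I = 15.19·e^(−0.0372·1/12) = 15.1430
Fair futures F* = (S − I)·e^(rT) = (539.44 − 15.1430)·e^0.018600 = 524.2970 × 1.018774 = 534.1402
Market HK$555.05 > fair 534.1402: forward overpriced → cash-and-carry (borrow at r, buy the stock and collect the dividends, short the forward).
Profit at T = |F_mkt − F*| = |555.05 − 534.1402| = HK$20.91 per share

HK$20.91 per share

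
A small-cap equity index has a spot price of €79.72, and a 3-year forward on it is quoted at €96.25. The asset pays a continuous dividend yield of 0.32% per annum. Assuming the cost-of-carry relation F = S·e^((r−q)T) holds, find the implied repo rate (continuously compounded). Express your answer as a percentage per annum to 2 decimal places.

6.60%

From F = S·e^((r−q)T): (r − q) = ln(F/S)/T
ln(96.25/79.72) = ln(1.207351) = 0.188429
(r − q) = 0.188429 / (3) = 0.062810
r = ln(F/S)/T + q = 0.062810 + 0.0032 = 0.066010
r = 6.60%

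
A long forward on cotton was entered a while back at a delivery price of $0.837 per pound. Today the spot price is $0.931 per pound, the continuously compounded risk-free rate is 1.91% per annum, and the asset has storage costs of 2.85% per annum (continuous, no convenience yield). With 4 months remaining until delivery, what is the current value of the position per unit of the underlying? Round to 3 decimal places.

$0.108 per pound

Current fair forward for the remaining 4 months: F = S·e^((r + u)·T), (r + u) = 0.0191 + 0.0285 = 0.0476
F = 0.931 · e^(0.0476 × 4/12) = 0.931 × 1.015993 = 0.9459
Value of long forward = (F − K)·e^(−rT) = (0.9459 − 0.837) · e^(−0.0191·4/12)
= 0.1089 × 0.993654 = 0.108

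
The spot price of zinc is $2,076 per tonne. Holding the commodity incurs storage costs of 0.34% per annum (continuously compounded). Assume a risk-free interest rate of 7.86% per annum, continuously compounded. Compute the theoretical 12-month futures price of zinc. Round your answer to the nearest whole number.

$2,253 per tonne

Net carry = r + u − y = 0.0786 + 0.0034 − 0.0000 = 0.0820
F = S·e^((r+u−y)T) = 2076 · e^(0.0820 × 12/12) = 2076 · e^0.082000
= 2076 × 1.085456 = $2,253 per tonne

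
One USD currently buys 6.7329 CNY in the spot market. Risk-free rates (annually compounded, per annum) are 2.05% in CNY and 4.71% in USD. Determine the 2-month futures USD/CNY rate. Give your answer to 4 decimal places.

6.7041

By covered interest parity, F = S · (1+r_CNY)^T / (1+r_USD)^T
= 6.7329 × 1.003388 / 1.007700 = 6.7329 × 0.995721
F = 6.7041 CNY per USD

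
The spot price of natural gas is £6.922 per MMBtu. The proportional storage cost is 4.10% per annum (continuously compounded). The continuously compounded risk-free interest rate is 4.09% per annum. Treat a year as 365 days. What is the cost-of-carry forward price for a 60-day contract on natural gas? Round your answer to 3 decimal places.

Net carry = r + u − y = 0.0409 + 0.0410 − 0.0000 = 0.0819
F = S·e^((r+u−y)T) = 6.922 · e^(0.0819 × 60/365) = 6.922 · e^0.013463
= 6.922 × 1.013554 = £7.016 per MMBtu

£7.016 per MMBtu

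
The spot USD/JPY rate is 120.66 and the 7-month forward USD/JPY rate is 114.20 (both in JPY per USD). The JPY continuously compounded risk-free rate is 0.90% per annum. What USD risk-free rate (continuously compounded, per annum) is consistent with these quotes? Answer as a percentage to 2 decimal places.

10.33%

F = S·e^((r_JPY − r_USD)T) ⇒ r_USD = r_JPY − ln(F/S)/T
ln(114.20/120.66) = -0.055025; /(7/12) = -0.094329
r_USD = 0.0090 + 0.094329 = 0.103329
r_USD = 10.33%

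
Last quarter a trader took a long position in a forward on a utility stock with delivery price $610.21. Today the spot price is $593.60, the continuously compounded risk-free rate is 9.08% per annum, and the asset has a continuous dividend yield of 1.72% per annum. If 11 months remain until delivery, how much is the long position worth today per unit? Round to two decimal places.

Current fair forward for the remaining 11 months: F = S·e^((r − q)·T), (r − q) = 0.0908 − 0.0172 = 0.0736
F = 593.60 · e^(0.0736 × 11/12) = 593.60 × 1.069795 = 635.0303
Value of long forward = (F − K)·e^(−rT) = (635.0303 − 610.21) · e^(−0.0908·11/12)
= 24.8203 × 0.920136 = 22.84

$22.84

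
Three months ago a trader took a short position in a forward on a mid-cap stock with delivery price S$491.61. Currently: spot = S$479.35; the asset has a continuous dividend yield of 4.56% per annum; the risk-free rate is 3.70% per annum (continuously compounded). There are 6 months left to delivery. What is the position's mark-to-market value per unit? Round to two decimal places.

Current fair forward for the remaining 6 months: F = S·e^((r − q)·T), (r − q) = 0.0370 − 0.0456 = -0.0086
F = 479.35 · e^(-0.0086 × 6/12) = 479.35 × 0.995709 = 477.2931
Value of long forward = (F − K)·e^(−rT) = (477.2931 − 491.61) · e^(−0.0370·6/12)
= -14.3169 × 0.981670 = -14.05
Short position value = −(long value) = S$14.05

S$14.05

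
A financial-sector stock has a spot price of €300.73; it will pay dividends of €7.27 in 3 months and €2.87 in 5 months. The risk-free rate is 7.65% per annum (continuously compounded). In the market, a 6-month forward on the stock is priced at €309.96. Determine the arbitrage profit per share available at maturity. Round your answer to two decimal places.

€7.80 per share

PV(dividends) I = 7.27·e^(−0.0765·3/12) + 2.87·e^(−0.0765·5/12) = 9.9122
Fair forward F* = (S − I)·e^(rT) = (300.73 − 9.9122)·e^0.038250 = 290.8178 × 1.038991 = 302.1571
Market €309.96 > fair 302.1571: forward overpriced → cash-and-carry (borrow at r, buy the stock and collect the dividends, short the forward).
Profit at T = |F_mkt − F*| = |309.96 − 302.1571| = €7.80 per share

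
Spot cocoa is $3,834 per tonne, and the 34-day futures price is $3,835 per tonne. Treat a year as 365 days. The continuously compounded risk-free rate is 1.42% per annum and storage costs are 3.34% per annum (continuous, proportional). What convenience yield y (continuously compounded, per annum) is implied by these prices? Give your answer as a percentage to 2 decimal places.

4.48%

F = S·e^((r+u−y)T) ⇒ (r+u−y) = ln(F/S)/T
ln(3835/3834) = 0.000261; /T ⇒ 0.002802
y = r + u − ln(F/S)/T = 0.0142 + 0.0334 − 0.002802 = 0.044798
y = 4.48%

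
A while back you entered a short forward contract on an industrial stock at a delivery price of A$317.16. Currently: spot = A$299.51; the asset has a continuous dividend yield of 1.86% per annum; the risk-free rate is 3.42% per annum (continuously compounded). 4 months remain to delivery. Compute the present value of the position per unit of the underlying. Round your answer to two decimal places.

Current fair forward for the remaining 4 months: F = S·e^((r − q)·T), (r − q) = 0.0342 − 0.0186 = 0.0156
F = 299.51 · e^(0.0156 × 4/12) = 299.51 × 1.005214 = 301.0716
Value of long forward = (F − K)·e^(−rT) = (301.0716 − 317.16) · e^(−0.0342·4/12)
= -16.0884 × 0.988665 = -15.91
Short position value = −(long value) = A$15.91

A$15.91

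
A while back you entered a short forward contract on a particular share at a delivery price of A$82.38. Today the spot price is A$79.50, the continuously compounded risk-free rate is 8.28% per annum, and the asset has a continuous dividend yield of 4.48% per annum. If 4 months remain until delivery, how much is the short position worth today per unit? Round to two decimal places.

A$1.82

Current fair forward for the remaining 4 months: F = S·e^((r − q)·T), (r − q) = 0.0828 − 0.0448 = 0.0380
F = 79.50 · e^(0.0380 × 4/12) = 79.50 × 1.012747 = 80.5134
Value of long forward = (F − K)·e^(−rT) = (80.5134 − 82.38) · e^(−0.0828·4/12)
= -1.8666 × 0.972777 = -1.82
Short position value = −(long value) = A$1.82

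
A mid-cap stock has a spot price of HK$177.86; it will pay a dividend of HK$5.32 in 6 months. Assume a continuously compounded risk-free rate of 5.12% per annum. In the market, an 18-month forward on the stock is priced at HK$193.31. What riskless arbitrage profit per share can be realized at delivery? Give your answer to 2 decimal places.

PV(dividends) I = 5.32·e^(−0.0512·6/12) = 5.1855
Fair forward F* = (S − I)·e^(rT) = (177.86 − 5.1855)·e^0.076800 = 172.6745 × 1.079826 = 186.4584
Market HK$193.31 > fair 186.4584: forward overpriced → cash-and-carry (borrow at r, buy the stock and collect the dividends, short the forward).
Profit at T = |F_mkt − F*| = |193.31 − 186.4584| = HK$6.85 per share

HK$6.85 per share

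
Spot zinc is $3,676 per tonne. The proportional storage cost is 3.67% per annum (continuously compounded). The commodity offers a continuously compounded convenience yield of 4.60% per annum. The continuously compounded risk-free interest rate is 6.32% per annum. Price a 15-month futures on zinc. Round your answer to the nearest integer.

$3,932 per tonne

Net carry = r + u − y = 0.0632 + 0.0367 − 0.0460 = 0.0539
F = S·e^((r+u−y)T) = 3676 · e^(0.0539 × 15/12) = 3676 · e^0.067375
= 3676 × 1.069697 = $3,932 per tonne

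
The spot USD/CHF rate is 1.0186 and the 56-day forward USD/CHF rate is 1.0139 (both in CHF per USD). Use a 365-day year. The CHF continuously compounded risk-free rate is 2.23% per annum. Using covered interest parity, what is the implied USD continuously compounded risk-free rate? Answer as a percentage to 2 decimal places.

5.24%

F = S·e^((r_CHF − r_USD)T) ⇒ r_USD = r_CHF − ln(F/S)/T
ln(1.0139/1.0186) = -0.004625; /(56/365) = -0.030145
r_USD = 0.0223 + 0.030145 = 0.052445
r_USD = 5.24%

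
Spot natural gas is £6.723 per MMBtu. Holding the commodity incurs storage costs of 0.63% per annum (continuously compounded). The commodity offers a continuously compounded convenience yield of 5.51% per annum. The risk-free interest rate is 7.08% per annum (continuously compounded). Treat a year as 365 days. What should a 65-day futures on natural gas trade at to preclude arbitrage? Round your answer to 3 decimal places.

Net carry = r + u − y = 0.0708 + 0.0063 − 0.0551 = 0.0220
F = S·e^((r+u−y)T) = 6.723 · e^(0.0220 × 65/365) = 6.723 · e^0.003918
= 6.723 × 1.003926 = £6.749 per MMBtu

£6.749 per MMBtu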